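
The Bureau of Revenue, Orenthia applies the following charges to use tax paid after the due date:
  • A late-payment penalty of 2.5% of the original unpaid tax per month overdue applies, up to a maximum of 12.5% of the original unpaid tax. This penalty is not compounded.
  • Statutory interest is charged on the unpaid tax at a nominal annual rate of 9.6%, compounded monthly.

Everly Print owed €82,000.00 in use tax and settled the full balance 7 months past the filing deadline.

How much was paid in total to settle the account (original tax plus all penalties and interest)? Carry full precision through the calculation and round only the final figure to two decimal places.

Penalty (uncapped): 7 × 2.5% × €82,000.00 = €14,350.00; cap = 12.5% × €82,000.00 = €10,250.00 → penalty = €10,250.00
Interest (9.6%/yr ÷ 12 = 0.8%/month): €82,000.00 × ((1 + 0.008)^7 − 1) = €4,703.6893…
Total = €82,000.00 + €10,250.0000 + €4,703.6893… = €96,953.69

€96,953.69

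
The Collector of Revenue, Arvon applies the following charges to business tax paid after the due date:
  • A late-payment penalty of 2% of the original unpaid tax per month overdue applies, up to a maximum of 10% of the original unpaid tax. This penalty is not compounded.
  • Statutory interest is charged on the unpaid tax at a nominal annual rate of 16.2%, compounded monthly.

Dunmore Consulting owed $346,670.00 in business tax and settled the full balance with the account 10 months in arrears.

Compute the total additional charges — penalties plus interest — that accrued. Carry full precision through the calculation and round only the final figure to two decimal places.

Penalty (uncapped): 10 × 2% × $346,670.00 = $69,334.00; cap = 10% × $346,670.00 = $34,667.00 → penalty = $34,667.00
Interest (16.2%/yr ÷ 12 = 1.35%/month): $346,670.00 × ((1 + 0.0135)^10 − 1) = $49,748.3876…
Penalties + interest = $34,667.0000 + $49,748.3876… = $84,415.39

$84,415.39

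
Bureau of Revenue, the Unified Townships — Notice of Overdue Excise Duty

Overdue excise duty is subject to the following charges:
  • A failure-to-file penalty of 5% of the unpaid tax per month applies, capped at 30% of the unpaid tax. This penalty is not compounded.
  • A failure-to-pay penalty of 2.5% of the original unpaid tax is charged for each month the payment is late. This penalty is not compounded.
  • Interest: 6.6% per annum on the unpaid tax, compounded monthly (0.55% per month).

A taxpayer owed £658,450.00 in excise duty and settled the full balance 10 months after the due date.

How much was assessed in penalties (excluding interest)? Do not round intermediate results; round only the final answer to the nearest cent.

Failure-to-file: 10 × 5% × £658,450.00 = £329,225.00, capped at 30% × £658,450.00 = £197,535.00
Failure-to-pay penalty: 10 × 2.5% × £658,450.00 = £164,612.50
Total penalty = £197,535.00 + £164,612.50 = £362,147.50

£362,147.50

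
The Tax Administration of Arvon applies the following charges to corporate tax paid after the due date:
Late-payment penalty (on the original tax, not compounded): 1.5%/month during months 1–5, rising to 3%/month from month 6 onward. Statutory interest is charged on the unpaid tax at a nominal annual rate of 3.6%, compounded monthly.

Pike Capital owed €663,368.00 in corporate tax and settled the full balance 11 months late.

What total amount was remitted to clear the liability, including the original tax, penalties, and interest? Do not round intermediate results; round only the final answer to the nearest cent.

Penalty, months 1–5: 5 × 1.5% × €663,368.00 = €49,752.60
Penalty, months 6–11: 6 × 3% × €663,368.00 = €119,406.24
Interest (3.6%/yr ÷ 12 = 0.3%/month): €663,368.00 × ((1 + 0.003)^11 − 1) = €22,222.4843…
Total = €663,368.00 + €169,158.8400 + €22,222.4843… = €854,749.32

€854,749.32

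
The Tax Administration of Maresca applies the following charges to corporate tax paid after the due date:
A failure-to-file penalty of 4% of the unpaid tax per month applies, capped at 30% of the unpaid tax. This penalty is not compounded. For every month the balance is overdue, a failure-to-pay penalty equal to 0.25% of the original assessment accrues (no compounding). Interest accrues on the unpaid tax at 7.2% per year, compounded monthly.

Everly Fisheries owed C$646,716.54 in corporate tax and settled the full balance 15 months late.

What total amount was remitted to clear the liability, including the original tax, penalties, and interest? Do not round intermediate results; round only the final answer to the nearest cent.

C$925,697.17

Failure-to-file: 15 × 4% × C$646,716.54 = C$388,029.92…, capped at 30% × C$646,716.54 = C$194,014.96…
Failure-to-pay penalty: 15 × 0.25% × C$646,716.54 = C$24,251.87…
Interest (7.2%/yr ÷ 12 = 0.6%/month): C$646,716.54 × ((1 + 0.006)^15 − 1) = C$60,713.7957…
Total = C$646,716.54 + C$218,266.8323… + C$60,713.7957… = C$925,697.17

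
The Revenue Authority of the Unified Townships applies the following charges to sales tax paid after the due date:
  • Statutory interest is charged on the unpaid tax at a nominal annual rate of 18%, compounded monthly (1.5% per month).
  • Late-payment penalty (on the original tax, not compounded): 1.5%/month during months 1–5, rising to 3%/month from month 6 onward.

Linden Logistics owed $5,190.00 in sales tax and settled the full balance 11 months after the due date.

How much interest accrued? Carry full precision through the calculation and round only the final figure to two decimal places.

Interest: $5,190.00 × ((1 + 0.015)^11 − 1) = $5,190.00 × 0.1779489… = $923.5550…

$923.55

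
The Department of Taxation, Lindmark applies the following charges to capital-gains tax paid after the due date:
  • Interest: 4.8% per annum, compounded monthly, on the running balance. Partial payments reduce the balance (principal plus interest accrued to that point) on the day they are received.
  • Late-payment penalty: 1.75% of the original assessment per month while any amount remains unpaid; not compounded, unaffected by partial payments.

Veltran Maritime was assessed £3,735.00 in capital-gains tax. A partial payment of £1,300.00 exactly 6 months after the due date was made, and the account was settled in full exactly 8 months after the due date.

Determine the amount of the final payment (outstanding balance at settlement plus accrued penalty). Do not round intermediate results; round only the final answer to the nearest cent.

£3,068.69

Monthly rate = 4.8% ÷ 12 = 0.4%
Balance at month 6: £3,735.0000 × (1 + 0.004)^6 = £3,825.5412…
After £1,300.00 payment: £3,825.5412… − £1,300.00 = £2,525.5412…
Balance at month 8: £2,525.5412… × (1 + 0.004)^2 = £2,545.7859…
Penalty: 8 × 1.75% × £3,735.00 = £522.90
Final settlement = outstanding balance + penalty = £2,545.7859… + £522.90 = £3,068.69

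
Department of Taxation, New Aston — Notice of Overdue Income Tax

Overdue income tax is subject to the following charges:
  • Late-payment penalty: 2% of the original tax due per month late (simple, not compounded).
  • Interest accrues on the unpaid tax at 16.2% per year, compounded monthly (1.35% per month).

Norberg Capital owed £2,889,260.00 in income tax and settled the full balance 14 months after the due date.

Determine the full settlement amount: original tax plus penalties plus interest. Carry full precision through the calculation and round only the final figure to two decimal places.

Late-payment penalty: 14 × 2% × £2,889,260.00 = £808,992.80
Interest: £2,889,260.00 × ((1 + 0.0135)^14 − 1) = £2,889,260.00 × 0.2065145… = £596,674.0581…
Total = £2,889,260.00 + £808,992.8000 + £596,674.0581… = £4,294,926.86

£4,294,926.86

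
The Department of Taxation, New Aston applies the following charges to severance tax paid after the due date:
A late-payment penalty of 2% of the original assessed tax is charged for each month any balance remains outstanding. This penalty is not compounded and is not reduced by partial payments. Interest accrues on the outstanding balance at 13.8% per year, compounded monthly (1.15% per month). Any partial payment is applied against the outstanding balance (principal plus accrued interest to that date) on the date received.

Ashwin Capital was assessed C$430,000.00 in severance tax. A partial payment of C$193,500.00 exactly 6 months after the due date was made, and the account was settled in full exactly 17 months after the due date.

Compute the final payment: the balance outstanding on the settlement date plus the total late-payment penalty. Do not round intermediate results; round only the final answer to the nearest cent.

Balance at month 6: C$430,000.0000 × (1 + 0.0115)^6 = C$460,536.2054…
After C$193,500.00 payment: C$460,536.2054… − C$193,500.00 = C$267,036.2054…
Balance at month 17: C$267,036.2054… × (1 + 0.0115)^11 = C$302,827.2175…
Penalty: 17 × 2% × C$430,000.00 = C$146,200.00
Final settlement = outstanding balance + penalty = C$302,827.2175… + C$146,200.00 = C$449,027.22

C$449,027.22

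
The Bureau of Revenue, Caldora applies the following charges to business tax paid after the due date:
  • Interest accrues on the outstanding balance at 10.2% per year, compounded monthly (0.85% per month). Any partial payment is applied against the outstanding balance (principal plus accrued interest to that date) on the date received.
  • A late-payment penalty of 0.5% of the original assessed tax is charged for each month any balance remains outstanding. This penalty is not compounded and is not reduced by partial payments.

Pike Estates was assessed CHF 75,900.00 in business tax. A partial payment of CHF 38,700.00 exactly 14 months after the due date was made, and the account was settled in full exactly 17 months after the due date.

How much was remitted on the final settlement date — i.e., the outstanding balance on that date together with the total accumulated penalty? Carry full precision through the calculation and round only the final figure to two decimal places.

Balance at month 14: CHF 75,900.0000 × (1 + 0.0085)^14 = CHF 85,448.4938…
After CHF 38,700.00 payment: CHF 85,448.4938… − CHF 38,700.00 = CHF 46,748.4938…
Balance at month 17: CHF 46,748.4938… × (1 + 0.0085)^3 = CHF 47,950.7418…
Penalty: 17 × 0.5% × CHF 75,900.00 = CHF 6,451.50
Final settlement = outstanding balance + penalty = CHF 47,950.7418… + CHF 6,451.50 = CHF 54,402.24

CHF 54,402.24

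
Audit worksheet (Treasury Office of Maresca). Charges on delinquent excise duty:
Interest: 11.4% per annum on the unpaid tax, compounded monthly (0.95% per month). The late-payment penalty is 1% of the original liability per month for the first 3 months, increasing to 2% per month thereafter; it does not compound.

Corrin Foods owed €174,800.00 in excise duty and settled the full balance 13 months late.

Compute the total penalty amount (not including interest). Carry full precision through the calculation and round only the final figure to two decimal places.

€40,204.00

Penalty, months 1–3: 3 × 1% × €174,800.00 = €5,244.00
Penalty, months 4–13: 10 × 2% × €174,800.00 = €34,960.00
Total penalty = €5,244.00 + €34,960.00 = €40,204.00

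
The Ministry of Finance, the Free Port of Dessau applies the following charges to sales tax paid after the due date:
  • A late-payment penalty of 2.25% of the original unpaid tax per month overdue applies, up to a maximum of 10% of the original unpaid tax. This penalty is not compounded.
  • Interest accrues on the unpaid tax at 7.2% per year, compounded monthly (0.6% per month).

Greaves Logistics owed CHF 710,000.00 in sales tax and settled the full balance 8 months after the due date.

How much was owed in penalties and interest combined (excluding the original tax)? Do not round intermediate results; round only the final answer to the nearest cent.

CHF 105,804.33

Penalty (uncapped): 8 × 2.25% × CHF 710,000.00 = CHF 127,800.00; cap = 10% × CHF 710,000.00 = CHF 71,000.00 → penalty = CHF 71,000.00
Interest: CHF 710,000.00 × ((1 + 0.006)^8 − 1) = CHF 710,000.00 × 0.0490202… = CHF 34,804.3329…
Penalties + interest = CHF 71,000.0000 + CHF 34,804.3329… = CHF 105,804.33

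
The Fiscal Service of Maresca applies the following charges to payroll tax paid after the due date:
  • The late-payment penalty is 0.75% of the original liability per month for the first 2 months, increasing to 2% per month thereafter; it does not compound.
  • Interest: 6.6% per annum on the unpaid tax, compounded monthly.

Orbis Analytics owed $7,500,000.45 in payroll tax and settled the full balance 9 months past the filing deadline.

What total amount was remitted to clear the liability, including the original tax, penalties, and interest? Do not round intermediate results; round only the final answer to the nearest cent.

Penalty, months 1–2: 2 × 0.75% × $7,500,000.45 = $112,500.01…
Penalty, months 3–9: 7 × 2% × $7,500,000.45 = $1,050,000.06…
Interest (6.6%/yr ÷ 12 = 0.55%/month): $7,500,000.45 × ((1 + 0.0055)^9 − 1) = $379,523.2085…
Total = $7,500,000.45 + $1,162,500.0698… + $379,523.2085… = $9,042,023.73

$9,042,023.73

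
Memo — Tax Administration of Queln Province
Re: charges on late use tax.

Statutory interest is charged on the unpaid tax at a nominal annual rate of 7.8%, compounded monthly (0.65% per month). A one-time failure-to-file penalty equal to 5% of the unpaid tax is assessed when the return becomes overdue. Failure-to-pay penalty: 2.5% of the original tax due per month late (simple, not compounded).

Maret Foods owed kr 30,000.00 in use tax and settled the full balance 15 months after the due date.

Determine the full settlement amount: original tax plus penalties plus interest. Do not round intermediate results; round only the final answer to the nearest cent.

Failure-to-file penalty: 5% × kr 30,000.00 = kr 1,500.00
Failure-to-pay penalty: 15 × 2.5% × kr 30,000.00 = kr 11,250.00
Interest: kr 30,000.00 × ((1 + 0.0065)^15 − 1) = kr 30,000.00 × 0.1020637… = kr 3,061.9103…
Total = kr 30,000.00 + kr 12,750.0000 + kr 3,061.9103… = kr 45,811.91

kr 45,811.91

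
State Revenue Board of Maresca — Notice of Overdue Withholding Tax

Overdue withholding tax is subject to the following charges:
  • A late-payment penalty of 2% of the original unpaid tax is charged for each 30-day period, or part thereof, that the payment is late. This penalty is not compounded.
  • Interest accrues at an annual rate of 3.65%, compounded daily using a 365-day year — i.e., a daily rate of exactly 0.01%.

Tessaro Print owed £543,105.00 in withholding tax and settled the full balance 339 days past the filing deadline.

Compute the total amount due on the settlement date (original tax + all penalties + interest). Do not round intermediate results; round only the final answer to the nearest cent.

£692,176.13

Penalty periods: ⌈339/30⌉ = 12; penalty = 12 × 2% × £543,105.00 = £130,345.20
Interest: £543,105.00 × ((1 + 0.0001)^339 − 1) = £543,105.00 × 0.03447940… = £18,725.9346…
Total = £543,105.00 + £130,345.2000 + £18,725.9346… = £692,176.13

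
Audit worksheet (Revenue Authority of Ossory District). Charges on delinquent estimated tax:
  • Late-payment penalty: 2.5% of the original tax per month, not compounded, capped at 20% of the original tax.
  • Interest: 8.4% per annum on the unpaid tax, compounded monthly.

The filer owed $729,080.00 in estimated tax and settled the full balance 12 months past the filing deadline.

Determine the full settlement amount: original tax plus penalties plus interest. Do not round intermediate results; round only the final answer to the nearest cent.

$938,552.46

Penalty (uncapped): 12 × 2.5% × $729,080.00 = $218,724.00; cap = 20% × $729,080.00 = $145,816.00 → penalty = $145,816.00
Interest (8.4%/yr ÷ 12 = 0.7%/month): $729,080.00 × ((1 + 0.007)^12 − 1) = $63,656.4574…
Total = $729,080.00 + $145,816.0000 + $63,656.4574… = $938,552.46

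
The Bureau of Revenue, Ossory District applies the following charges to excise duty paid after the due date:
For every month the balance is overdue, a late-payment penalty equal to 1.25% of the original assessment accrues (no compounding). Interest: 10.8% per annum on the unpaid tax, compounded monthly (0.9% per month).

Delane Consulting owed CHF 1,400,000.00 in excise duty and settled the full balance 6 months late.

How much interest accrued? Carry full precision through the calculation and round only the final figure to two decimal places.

CHF 77,321.55

Interest: CHF 1,400,000.00 × ((1 + 0.009)^6 − 1) = CHF 1,400,000.00 × 0.0552297… = CHF 77,321.5503…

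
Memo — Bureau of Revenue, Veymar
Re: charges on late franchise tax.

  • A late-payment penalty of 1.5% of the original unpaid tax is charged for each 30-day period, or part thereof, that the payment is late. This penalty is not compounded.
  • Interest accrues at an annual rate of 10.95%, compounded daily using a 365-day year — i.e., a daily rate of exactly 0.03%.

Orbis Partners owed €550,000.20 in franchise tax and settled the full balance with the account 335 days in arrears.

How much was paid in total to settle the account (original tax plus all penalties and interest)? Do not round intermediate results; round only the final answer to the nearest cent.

€707,139.09

Penalty periods: ⌈335/30⌉ = 12; penalty = 12 × 1.5% × €550,000.20 = €99,000.04…
Interest: €550,000.20 × ((1 + 0.0003)^335 − 1) = €550,000.20 × 0.10570698… = €58,138.8581…
Total = €550,000.20 + €99,000.0360 + €58,138.8581… = €707,139.09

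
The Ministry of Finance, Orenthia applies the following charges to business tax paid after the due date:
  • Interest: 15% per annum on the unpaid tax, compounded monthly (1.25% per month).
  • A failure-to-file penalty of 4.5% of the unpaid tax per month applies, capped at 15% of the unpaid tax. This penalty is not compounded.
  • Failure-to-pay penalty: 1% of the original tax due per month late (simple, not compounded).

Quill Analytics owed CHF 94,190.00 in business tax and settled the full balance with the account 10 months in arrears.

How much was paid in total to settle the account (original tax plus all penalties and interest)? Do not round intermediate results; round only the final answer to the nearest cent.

Failure-to-file: 10 × 4.5% × CHF 94,190.00 = CHF 42,385.50, capped at 15% × CHF 94,190.00 = CHF 14,128.50
Failure-to-pay penalty = 1% × CHF 94,190.00 × 10 mo = CHF 9,419.00
Interest: CHF 94,190.00 × ((1 + 0.0125)^10 − 1) = CHF 94,190.00 × 0.1322708… = CHF 12,458.5894…
Total = CHF 94,190.00 + CHF 23,547.5000 + CHF 12,458.5894… = CHF 130,196.09

CHF 130,196.09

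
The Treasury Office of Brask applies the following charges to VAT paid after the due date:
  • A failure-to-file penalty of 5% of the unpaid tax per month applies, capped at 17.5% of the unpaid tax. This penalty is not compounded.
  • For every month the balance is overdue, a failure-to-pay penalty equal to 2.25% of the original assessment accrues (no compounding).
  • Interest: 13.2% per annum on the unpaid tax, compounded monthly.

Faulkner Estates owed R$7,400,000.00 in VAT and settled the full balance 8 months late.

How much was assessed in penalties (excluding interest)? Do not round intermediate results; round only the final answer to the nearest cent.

R$2,627,000.00

Failure-to-file: 8 × 5% × R$7,400,000.00 = R$2,960,000.00, capped at 17.5% × R$7,400,000.00 = R$1,295,000.00
Failure-to-pay penalty = 2.25% × R$7,400,000.00 × 8 mo = R$1,332,000.00
Total penalty = R$1,295,000.00 + R$1,332,000.00 = R$2,627,000.00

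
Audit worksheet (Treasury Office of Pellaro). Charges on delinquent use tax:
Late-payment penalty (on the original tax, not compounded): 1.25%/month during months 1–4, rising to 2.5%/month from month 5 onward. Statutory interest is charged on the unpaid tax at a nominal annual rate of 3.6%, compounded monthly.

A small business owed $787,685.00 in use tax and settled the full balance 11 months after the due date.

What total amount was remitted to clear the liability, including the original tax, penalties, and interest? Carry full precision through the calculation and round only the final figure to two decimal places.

Penalty, months 1–4: 4 × 1.25% × $787,685.00 = $39,384.25
Penalty, months 5–11: 7 × 2.5% × $787,685.00 = $137,844.88…
Interest (3.6%/yr ÷ 12 = 0.3%/month): $787,685.00 × ((1 + 0.003)^11 − 1) = $26,387.0394…
Total = $787,685.00 + $177,229.1250 + $26,387.0394… = $991,301.16

$991,301.16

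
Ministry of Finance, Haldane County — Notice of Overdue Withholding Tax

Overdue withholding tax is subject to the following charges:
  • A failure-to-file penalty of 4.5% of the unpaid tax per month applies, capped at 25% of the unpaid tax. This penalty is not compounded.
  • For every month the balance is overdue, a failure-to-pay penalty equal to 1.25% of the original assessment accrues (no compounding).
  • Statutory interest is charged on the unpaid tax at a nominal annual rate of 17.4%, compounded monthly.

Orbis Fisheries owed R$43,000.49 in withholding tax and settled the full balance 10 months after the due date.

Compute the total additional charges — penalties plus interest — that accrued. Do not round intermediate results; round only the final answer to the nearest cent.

R$22,783.23

Failure-to-file: 10 × 4.5% × R$43,000.49 = R$19,350.22…, capped at 25% × R$43,000.49 = R$10,750.12…
Failure-to-pay penalty: 10 × 1.25% × R$43,000.49 = R$5,375.06…
Interest (17.4%/yr ÷ 12 = 1.45%/month): R$43,000.49 × ((1 + 0.0145)^10 − 1) = R$6,658.0467…
Penalties + interest = R$16,125.1838… + R$6,658.0467… = R$22,783.23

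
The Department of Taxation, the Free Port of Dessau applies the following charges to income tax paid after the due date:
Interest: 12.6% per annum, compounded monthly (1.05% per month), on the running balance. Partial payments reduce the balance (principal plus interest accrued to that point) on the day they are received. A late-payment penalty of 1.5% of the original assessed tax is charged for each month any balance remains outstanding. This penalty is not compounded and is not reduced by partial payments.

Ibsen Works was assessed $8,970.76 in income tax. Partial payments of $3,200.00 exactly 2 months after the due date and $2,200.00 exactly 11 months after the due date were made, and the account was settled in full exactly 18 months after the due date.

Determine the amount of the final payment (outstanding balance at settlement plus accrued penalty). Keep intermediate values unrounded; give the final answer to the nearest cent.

Balance at month 2: $8,970.7600 × (1 + 0.0105)^2 = $9,160.1350…
After $3,200.00 payment: $9,160.1350… − $3,200.00 = $5,960.1350…
Balance at month 11: $5,960.1350… × (1 + 0.0105)^9 = $6,547.6123…
After $2,200.00 payment: $6,547.6123… − $2,200.00 = $4,347.6123…
Balance at month 18: $4,347.6123… × (1 + 0.0105)^7 = $4,677.4056…
Penalty: 18 × 1.5% × $8,970.76 = $2,422.11…
Final settlement = outstanding balance + penalty = $4,677.4056… + $2,422.11… = $7,099.51

$7,099.51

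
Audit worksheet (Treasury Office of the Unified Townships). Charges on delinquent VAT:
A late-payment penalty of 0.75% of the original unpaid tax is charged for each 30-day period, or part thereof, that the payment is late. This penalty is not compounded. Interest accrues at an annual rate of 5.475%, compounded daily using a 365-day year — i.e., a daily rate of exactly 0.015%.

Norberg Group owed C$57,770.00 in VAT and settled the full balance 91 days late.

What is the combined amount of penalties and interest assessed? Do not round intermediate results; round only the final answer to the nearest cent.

Penalty periods: ⌈91/30⌉ = 4; penalty = 4 × 0.75% × C$57,770.00 = C$1,733.10
Interest: C$57,770.00 × ((1 + 0.00015)^91 − 1) = C$57,770.00 × 0.01374255… = C$793.9070…
Penalties + interest = C$1,733.1000 + C$793.9070… = C$2,527.01

C$2,527.01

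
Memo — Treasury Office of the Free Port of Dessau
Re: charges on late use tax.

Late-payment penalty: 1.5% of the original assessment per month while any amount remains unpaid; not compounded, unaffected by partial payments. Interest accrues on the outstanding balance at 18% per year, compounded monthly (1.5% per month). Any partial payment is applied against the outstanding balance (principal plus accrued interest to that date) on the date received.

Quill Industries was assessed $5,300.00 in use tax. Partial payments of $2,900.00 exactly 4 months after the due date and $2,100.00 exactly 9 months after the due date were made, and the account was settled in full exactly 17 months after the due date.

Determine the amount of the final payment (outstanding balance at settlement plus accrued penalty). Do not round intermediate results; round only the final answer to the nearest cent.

Balance at month 4: $5,300.0000 × (1 + 0.015)^4 = $5,625.2268…
After $2,900.00 payment: $5,625.2268… − $2,900.00 = $2,725.2268…
Balance at month 9: $2,725.2268… × (1 + 0.015)^5 = $2,935.8433…
After $2,100.00 payment: $2,935.8433… − $2,100.00 = $835.8433…
Balance at month 17: $835.8433… × (1 + 0.015)^8 = $941.5712…
Penalty: 17 × 1.5% × $5,300.00 = $1,351.50
Final settlement = outstanding balance + penalty = $941.5712… + $1,351.50 = $2,293.07

$2,293.07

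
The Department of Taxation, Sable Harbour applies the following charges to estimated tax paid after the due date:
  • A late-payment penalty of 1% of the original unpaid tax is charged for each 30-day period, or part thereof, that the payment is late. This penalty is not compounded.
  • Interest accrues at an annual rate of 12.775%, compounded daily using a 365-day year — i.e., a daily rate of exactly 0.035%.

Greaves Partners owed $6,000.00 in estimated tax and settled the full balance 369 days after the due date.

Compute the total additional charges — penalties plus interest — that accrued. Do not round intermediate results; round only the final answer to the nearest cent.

Penalty periods: ⌈369/30⌉ = 13; penalty = 13 × 1% × $6,000.00 = $780.00
Interest: $6,000.00 × ((1 + 0.00035)^369 − 1) = $6,000.00 × 0.13783508… = $827.0105…
Penalties + interest = $780.0000 + $827.0105… = $1,607.01

$1,607.01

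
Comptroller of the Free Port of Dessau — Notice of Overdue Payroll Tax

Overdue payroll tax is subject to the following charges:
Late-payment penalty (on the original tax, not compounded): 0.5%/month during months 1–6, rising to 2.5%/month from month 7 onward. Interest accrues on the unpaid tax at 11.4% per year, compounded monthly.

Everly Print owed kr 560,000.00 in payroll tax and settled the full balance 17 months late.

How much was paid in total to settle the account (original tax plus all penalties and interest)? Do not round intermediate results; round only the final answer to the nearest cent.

kr 828,451.06

Penalty, months 1–6: 6 × 0.5% × kr 560,000.00 = kr 16,800.00
Penalty, months 7–17: 11 × 2.5% × kr 560,000.00 = kr 154,000.00
Interest (11.4%/yr ÷ 12 = 0.95%/month): kr 560,000.00 × ((1 + 0.0095)^17 − 1) = kr 97,651.0574…
Total = kr 560,000.00 + kr 170,800.0000 + kr 97,651.0574… = kr 828,451.06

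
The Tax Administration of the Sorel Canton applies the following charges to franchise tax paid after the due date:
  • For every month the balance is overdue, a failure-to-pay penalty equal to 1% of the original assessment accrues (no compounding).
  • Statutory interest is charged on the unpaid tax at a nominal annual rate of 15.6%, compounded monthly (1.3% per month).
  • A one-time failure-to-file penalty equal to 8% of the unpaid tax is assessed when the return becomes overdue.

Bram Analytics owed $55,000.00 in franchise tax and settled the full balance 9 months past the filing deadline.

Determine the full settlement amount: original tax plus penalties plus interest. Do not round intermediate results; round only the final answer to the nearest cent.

$71,129.97

Failure-to-file penalty: 8% × $55,000.00 = $4,400.00
Failure-to-pay penalty: 9 × 1% × $55,000.00 = $4,950.00
Interest: $55,000.00 × ((1 + 0.013)^9 − 1) = $55,000.00 × 0.1232722… = $6,779.9707…
Total = $55,000.00 + $9,350.0000 + $6,779.9707… = $71,129.97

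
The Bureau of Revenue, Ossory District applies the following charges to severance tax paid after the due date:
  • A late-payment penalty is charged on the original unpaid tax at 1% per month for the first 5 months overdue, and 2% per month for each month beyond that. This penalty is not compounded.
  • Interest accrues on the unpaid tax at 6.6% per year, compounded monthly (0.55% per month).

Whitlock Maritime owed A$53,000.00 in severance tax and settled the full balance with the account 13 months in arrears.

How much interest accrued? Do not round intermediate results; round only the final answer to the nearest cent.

Interest: A$53,000.00 × ((1 + 0.0055)^13 − 1) = A$53,000.00 × 0.0739077… = A$3,917.1104…

A$3,917.11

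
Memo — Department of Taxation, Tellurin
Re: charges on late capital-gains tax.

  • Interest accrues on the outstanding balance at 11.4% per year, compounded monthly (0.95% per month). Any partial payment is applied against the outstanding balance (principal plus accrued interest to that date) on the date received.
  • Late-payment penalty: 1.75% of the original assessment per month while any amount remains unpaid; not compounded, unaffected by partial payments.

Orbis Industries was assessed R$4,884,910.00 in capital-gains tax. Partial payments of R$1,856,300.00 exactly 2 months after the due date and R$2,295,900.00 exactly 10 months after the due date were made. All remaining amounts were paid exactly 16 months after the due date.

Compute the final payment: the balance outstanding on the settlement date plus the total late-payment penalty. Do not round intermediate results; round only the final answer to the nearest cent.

R$2,501,572.18

Balance at month 2: R$4,884,910.0000 × (1 + 0.0095)^2 = R$4,978,164.1531…
After R$1,856,300.00 payment: R$4,978,164.1531… − R$1,856,300.00 = R$3,121,864.1531…
Balance at month 10: R$3,121,864.1531… × (1 + 0.0095)^8 = R$3,367,166.4631…
After R$2,295,900.00 payment: R$3,367,166.4631… − R$2,295,900.00 = R$1,071,266.4631…
Balance at month 16: R$1,071,266.4631… × (1 + 0.0095)^6 = R$1,133,797.3794…
Penalty: 16 × 1.75% × R$4,884,910.00 = R$1,367,774.80
Final settlement = outstanding balance + penalty = R$1,133,797.3794… + R$1,367,774.80 = R$2,501,572.18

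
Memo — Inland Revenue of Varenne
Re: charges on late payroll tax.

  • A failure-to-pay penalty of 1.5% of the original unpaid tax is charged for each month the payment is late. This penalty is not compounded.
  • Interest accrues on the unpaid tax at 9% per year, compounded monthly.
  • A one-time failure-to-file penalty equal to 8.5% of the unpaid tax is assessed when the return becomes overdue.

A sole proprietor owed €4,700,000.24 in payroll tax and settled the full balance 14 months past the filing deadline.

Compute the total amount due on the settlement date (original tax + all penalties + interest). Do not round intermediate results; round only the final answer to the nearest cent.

Failure-to-file penalty: 8.5% × €4,700,000.24 = €399,500.02…
Failure-to-pay penalty = 1.5% × €4,700,000.24 × 14 mo = €987,000.05…
Interest (9%/yr ÷ 12 = 0.75%/month): €4,700,000.24 × ((1 + 0.0075)^14 − 1) = €518,295.0070…
Total = €4,700,000.24 + €1,386,500.0708 + €518,295.0070… = €6,604,795.32

€6,604,795.32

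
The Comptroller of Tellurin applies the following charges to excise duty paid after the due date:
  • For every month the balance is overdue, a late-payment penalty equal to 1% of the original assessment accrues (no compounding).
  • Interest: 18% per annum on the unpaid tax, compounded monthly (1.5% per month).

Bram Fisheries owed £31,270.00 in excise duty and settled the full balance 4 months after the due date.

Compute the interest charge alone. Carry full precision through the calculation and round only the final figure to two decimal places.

£1,918.84

Interest: £31,270.00 × ((1 + 0.015)^4 − 1) = £31,270.00 × 0.0613636… = £1,918.8382…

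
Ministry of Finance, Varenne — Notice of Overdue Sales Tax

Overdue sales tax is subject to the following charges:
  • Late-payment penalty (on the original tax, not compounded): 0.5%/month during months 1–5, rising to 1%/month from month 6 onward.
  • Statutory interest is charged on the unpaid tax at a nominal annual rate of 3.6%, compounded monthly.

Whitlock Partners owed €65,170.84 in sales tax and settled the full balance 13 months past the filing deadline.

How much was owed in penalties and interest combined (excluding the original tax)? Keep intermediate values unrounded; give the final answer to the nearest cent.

€9,430.86

Penalty, months 1–5: 5 × 0.5% × €65,170.84 = €1,629.27…
Penalty, months 6–13: 8 × 1% × €65,170.84 = €5,213.67…
Interest (3.6%/yr ÷ 12 = 0.3%/month): €65,170.84 × ((1 + 0.003)^13 − 1) = €2,587.9197…
Penalties + interest = €6,842.9382 + €2,587.9197… = €9,430.86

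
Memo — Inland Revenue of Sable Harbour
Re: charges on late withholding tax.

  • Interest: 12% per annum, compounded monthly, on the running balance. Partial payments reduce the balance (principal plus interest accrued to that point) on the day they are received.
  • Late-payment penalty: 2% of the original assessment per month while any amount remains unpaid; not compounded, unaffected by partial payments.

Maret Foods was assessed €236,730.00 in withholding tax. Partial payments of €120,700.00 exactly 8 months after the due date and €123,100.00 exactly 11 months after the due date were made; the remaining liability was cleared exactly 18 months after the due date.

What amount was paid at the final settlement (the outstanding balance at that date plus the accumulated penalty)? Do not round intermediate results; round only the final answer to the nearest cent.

€103,079.04

Monthly rate = 12% ÷ 12 = 1%
Balance at month 8: €236,730.0000 × (1 + 0.01)^8 = €256,344.6679…
After €120,700.00 payment: €256,344.6679… − €120,700.00 = €135,644.6679…
Balance at month 11: €135,644.6679… × (1 + 0.01)^3 = €139,754.8370…
After €123,100.00 payment: €139,754.8370… − €123,100.00 = €16,654.8370…
Balance at month 18: €16,654.8370… × (1 + 0.01)^7 = €17,856.2395…
Penalty: 18 × 2% × €236,730.00 = €85,222.80
Final settlement = outstanding balance + penalty = €17,856.2395… + €85,222.80 = €103,079.04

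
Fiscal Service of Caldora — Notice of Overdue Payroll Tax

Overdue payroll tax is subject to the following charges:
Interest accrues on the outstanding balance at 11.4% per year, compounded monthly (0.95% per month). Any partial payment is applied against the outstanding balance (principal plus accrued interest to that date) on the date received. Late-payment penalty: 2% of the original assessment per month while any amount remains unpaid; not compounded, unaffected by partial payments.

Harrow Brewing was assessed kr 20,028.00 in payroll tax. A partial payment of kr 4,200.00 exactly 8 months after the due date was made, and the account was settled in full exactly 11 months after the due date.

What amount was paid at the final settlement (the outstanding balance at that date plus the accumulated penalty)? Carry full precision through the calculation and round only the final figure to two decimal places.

Balance at month 8: kr 20,028.0000 × (1 + 0.0095)^8 = kr 21,601.7119…
After kr 4,200.00 payment: kr 21,601.7119… − kr 4,200.00 = kr 17,401.7119…
Balance at month 11: kr 17,401.7119… × (1 + 0.0095)^3 = kr 17,902.3871…
Penalty: 11 × 2% × kr 20,028.00 = kr 4,406.16
Final settlement = outstanding balance + penalty = kr 17,902.3871… + kr 4,406.16 = kr 22,308.55

kr 22,308.55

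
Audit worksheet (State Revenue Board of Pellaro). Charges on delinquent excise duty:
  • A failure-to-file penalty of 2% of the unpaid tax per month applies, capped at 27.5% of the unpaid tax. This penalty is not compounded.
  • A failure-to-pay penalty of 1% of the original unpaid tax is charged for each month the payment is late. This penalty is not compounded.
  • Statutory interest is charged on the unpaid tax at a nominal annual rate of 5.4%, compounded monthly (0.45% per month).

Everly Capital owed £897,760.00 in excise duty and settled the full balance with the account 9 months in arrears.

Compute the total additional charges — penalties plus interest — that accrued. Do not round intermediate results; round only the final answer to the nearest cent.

£279,415.87

Failure-to-file: 9 × 2% × £897,760.00 = £161,596.80 (under the 27.5% cap)
Failure-to-pay penalty: 9 × 1% × £897,760.00 = £80,798.40
Interest: £897,760.00 × ((1 + 0.0045)^9 − 1) = £897,760.00 × 0.0412367… = £37,020.6655…
Penalties + interest = £242,395.2000 + £37,020.6655… = £279,415.87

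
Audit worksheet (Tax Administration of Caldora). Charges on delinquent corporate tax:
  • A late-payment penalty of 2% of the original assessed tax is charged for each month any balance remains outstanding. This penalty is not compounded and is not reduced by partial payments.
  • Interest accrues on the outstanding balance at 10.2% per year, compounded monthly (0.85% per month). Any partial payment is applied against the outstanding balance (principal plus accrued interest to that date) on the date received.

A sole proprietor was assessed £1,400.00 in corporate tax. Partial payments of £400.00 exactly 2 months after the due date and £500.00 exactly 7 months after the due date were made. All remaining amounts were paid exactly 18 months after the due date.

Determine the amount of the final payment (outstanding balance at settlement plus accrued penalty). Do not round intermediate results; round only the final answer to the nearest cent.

Balance at month 2: £1,400.0000 × (1 + 0.0085)^2 = £1,423.9012…
After £400.00 payment: £1,423.9012… − £400.00 = £1,023.9012…
Balance at month 7: £1,023.9012… × (1 + 0.0085)^5 = £1,068.1630…
After £500.00 payment: £1,068.1630… − £500.00 = £568.1630…
Balance at month 18: £568.1630… × (1 + 0.0085)^11 = £623.6026…
Penalty: 18 × 2% × £1,400.00 = £504.00
Final settlement = outstanding balance + penalty = £623.6026… + £504.00 = £1,127.60

£1,127.60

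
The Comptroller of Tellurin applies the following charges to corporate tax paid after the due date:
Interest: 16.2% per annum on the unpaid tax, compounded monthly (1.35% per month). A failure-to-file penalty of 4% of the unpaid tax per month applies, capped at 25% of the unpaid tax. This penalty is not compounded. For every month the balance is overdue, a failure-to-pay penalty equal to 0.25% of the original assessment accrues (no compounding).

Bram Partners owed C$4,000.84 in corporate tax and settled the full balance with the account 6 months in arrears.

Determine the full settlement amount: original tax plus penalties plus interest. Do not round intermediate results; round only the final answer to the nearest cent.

C$5,356.26

Failure-to-file: 6 × 4% × C$4,000.84 = C$960.20… (under the 25% cap)
Failure-to-pay penalty: 6 × 0.25% × C$4,000.84 = C$60.01…
Interest: C$4,000.84 × ((1 + 0.0135)^6 − 1) = C$4,000.84 × 0.0837835… = C$335.2042…
Total = C$4,000.84 + C$1,020.2142 + C$335.2042… = C$5,356.26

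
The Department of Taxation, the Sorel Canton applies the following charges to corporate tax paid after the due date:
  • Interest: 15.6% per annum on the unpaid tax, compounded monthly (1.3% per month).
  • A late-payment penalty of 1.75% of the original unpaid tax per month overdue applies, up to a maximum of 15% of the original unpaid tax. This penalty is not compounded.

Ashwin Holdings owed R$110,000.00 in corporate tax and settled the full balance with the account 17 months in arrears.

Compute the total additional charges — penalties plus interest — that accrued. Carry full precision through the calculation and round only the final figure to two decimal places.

R$43,510.31

Penalty (uncapped): 17 × 1.75% × R$110,000.00 = R$32,725.00; cap = 15% × R$110,000.00 = R$16,500.00 → penalty = R$16,500.00
Interest: R$110,000.00 × ((1 + 0.013)^17 − 1) = R$110,000.00 × 0.2455483… = R$27,010.3123…
Penalties + interest = R$16,500.0000 + R$27,010.3123… = R$43,510.31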